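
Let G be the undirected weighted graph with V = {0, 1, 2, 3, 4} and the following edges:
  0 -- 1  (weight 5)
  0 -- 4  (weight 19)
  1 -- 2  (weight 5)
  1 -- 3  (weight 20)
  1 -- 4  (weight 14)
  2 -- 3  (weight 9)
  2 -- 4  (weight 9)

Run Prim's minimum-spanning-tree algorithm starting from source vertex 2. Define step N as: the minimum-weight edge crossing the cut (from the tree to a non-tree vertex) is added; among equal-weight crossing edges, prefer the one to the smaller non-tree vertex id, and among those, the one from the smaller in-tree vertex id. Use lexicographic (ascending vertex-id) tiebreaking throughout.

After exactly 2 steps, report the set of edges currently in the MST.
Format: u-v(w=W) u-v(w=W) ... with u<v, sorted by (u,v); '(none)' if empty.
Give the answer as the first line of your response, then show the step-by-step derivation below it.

0-1(w=5) 1-2(w=5)

step 1: add edge 1-2 (w=5); MST = {1-2(w=5)}
step 2: add edge 0-1 (w=5); MST = {0-1(w=5) 1-2(w=5)}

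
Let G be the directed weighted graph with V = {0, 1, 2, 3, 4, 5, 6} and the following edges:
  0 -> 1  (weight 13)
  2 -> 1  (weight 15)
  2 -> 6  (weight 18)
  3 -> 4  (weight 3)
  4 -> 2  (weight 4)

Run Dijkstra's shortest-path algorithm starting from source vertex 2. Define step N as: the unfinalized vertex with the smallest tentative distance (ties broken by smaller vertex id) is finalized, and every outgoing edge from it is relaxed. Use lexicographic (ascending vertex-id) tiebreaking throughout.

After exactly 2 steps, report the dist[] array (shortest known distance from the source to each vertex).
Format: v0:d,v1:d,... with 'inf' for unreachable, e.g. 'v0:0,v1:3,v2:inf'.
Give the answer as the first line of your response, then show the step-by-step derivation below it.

v0:inf,v1:15,v2:0,v3:inf,v4:inf,v5:inf,v6:18

step 1: dist = v0:inf,v1:15,v2:0,v3:inf,v4:inf,v5:inf,v6:18
step 2: dist = v0:inf,v1:15,v2:0,v3:inf,v4:inf,v5:inf,v6:18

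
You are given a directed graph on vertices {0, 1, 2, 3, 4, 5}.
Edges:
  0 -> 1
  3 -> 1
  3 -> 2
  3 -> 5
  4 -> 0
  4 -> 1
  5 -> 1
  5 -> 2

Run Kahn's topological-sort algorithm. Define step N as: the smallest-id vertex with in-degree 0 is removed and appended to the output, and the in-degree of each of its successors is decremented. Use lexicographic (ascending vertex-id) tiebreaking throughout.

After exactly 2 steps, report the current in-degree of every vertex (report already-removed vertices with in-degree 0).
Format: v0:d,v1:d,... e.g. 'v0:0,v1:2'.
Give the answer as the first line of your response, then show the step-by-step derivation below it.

v0:0,v1:2,v2:1,v3:0,v4:0,v5:0

step 1: output 3; order=[3]; indeg=(1,3,1,0,0,0)
step 2: output 4; order=[3,4]; indeg=(0,2,1,0,0,0)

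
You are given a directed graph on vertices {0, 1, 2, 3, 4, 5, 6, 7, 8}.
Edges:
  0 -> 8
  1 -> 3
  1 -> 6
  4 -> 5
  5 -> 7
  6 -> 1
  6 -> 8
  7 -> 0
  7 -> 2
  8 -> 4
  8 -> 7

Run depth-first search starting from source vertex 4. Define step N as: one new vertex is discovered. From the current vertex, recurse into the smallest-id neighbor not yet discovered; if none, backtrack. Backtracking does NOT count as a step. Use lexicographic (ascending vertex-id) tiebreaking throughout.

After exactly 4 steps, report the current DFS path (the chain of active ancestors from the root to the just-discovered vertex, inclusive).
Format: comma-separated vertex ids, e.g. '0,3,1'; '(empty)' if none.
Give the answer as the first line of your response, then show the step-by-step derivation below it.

4,5,7,0

step 1: discover 4; path=4; order=4
step 2: discover 5; path=4>5; order=4,5
step 3: discover 7; path=4>5>7; order=4,5,7
step 4: discover 0; path=4>5>7>0; order=4,5,7,0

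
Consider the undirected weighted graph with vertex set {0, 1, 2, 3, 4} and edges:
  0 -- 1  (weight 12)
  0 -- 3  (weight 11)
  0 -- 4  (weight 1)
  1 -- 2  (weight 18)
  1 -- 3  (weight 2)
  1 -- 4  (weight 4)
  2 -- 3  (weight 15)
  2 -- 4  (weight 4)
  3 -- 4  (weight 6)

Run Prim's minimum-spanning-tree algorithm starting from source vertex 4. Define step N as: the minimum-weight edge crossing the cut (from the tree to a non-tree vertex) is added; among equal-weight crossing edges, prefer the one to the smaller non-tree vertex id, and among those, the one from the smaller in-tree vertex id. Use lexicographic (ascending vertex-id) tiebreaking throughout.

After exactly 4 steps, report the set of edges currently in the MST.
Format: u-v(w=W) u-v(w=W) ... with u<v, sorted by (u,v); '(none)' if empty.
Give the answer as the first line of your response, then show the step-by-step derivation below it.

0-4(w=1) 1-3(w=2) 1-4(w=4) 2-4(w=4)

step 1: add edge 0-4 (w=1); MST = {0-4(w=1)}
step 2: add edge 1-4 (w=4); MST = {0-4(w=1) 1-4(w=4)}
step 3: add edge 1-3 (w=2); MST = {0-4(w=1) 1-3(w=2) 1-4(w=4)}
step 4: add edge 2-4 (w=4); MST = {0-4(w=1) 1-3(w=2) 1-4(w=4) 2-4(w=4)}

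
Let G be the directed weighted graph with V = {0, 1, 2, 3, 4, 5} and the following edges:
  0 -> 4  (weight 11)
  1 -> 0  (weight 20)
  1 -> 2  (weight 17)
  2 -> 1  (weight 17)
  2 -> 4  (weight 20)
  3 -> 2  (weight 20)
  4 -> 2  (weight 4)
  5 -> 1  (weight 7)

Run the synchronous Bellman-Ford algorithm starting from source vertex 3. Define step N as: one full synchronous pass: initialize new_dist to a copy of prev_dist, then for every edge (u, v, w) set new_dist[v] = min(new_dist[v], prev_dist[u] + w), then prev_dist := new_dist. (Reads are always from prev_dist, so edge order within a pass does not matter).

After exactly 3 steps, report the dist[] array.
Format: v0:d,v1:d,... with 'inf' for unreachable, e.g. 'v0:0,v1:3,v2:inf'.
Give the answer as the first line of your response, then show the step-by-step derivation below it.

v0:57,v1:37,v2:20,v3:0,v4:40,v5:inf

step 1: dist = v0:inf,v1:inf,v2:20,v3:0,v4:inf,v5:inf
step 2: dist = v0:inf,v1:37,v2:20,v3:0,v4:40,v5:inf
step 3: dist = v0:57,v1:37,v2:20,v3:0,v4:40,v5:inf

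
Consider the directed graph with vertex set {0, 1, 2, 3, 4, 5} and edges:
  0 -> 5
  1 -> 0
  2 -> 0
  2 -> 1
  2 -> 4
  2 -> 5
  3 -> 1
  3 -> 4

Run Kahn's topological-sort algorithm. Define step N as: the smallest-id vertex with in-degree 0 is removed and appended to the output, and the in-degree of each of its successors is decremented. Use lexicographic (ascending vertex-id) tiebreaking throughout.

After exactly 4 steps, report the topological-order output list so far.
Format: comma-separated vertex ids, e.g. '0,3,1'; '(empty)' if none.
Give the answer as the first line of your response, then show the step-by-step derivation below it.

2,3,1,0

step 1: output 2; order=[2]; indeg=(1,1,0,0,1,1)
step 2: output 3; order=[2,3]; indeg=(1,0,0,0,0,1)
step 3: output 1; order=[2,3,1]; indeg=(0,0,0,0,0,1)
step 4: output 0; order=[2,3,1,0]; indeg=(0,0,0,0,0,0)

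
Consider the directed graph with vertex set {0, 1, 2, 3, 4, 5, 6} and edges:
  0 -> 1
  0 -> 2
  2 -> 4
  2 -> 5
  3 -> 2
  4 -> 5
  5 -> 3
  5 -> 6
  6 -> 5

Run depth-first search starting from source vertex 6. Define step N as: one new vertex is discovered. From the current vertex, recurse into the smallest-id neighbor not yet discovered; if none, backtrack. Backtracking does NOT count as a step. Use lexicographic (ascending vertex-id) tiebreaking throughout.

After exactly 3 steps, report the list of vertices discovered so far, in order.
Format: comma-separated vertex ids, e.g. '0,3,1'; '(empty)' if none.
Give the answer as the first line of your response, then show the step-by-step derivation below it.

6,5,3

step 1: discover 6; path=6; order=6
step 2: discover 5; path=6>5; order=6,5
step 3: discover 3; path=6>5>3; order=6,5,3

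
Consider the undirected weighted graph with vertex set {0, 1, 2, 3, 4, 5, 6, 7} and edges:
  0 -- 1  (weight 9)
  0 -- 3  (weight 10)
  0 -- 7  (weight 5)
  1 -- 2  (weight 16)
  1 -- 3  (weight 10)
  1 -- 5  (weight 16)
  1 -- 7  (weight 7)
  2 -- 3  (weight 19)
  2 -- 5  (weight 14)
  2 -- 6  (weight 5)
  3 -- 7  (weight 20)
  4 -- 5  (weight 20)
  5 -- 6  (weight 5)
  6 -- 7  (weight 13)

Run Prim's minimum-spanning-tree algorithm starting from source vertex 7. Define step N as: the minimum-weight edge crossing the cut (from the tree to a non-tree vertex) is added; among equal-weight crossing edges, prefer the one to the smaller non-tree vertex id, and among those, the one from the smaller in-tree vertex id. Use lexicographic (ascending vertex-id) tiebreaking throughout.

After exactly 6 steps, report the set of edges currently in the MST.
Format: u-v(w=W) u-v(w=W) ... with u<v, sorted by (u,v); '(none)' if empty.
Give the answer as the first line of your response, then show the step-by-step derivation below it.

0-3(w=10) 0-7(w=5) 1-7(w=7) 2-6(w=5) 5-6(w=5) 6-7(w=13)

step 1: add edge 0-7 (w=5); MST = {0-7(w=5)}
step 2: add edge 1-7 (w=7); MST = {0-7(w=5) 1-7(w=7)}
step 3: add edge 0-3 (w=10); MST = {0-3(w=10) 0-7(w=5) 1-7(w=7)}
step 4: add edge 6-7 (w=13); MST = {0-3(w=10) 0-7(w=5) 1-7(w=7) 6-7(w=13)}
step 5: add edge 2-6 (w=5); MST = {0-3(w=10) 0-7(w=5) 1-7(w=7) 2-6(w=5) 6-7(w=13)}
step 6: add edge 5-6 (w=5); MST = {0-3(w=10) 0-7(w=5) 1-7(w=7) 2-6(w=5) 5-6(w=5) 6-7(w=13)}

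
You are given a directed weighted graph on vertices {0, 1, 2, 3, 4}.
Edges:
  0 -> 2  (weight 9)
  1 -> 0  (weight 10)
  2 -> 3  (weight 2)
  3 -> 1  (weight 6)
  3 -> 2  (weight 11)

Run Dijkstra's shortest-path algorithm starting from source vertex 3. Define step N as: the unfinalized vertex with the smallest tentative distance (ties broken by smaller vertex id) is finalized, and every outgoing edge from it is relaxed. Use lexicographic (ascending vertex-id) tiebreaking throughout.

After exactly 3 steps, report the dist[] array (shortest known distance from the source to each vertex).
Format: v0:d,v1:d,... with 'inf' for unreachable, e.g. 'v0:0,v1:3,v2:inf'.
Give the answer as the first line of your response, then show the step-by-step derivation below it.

v0:16,v1:6,v2:11,v3:0,v4:inf

step 1: dist = v0:inf,v1:6,v2:11,v3:0,v4:inf
step 2: dist = v0:16,v1:6,v2:11,v3:0,v4:inf
step 3: dist = v0:16,v1:6,v2:11,v3:0,v4:inf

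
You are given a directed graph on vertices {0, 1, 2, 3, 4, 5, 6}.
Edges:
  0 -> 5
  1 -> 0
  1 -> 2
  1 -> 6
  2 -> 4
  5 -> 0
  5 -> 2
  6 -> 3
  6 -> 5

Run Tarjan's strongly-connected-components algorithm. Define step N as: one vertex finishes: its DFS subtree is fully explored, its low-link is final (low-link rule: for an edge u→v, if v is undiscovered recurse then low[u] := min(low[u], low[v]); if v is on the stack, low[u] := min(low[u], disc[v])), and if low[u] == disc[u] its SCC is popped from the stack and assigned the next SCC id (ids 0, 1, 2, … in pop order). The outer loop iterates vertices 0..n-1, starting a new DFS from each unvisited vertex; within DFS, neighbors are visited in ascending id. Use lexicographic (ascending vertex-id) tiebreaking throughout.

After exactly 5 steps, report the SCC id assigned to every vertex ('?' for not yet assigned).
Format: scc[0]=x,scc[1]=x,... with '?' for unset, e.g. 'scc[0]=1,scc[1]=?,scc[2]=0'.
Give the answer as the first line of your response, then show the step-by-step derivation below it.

scc[0]=2,scc[1]=?,scc[2]=1,scc[3]=3,scc[4]=0,scc[5]=2,scc[6]=?

step 1: low=(low[0]=0,low[1]=?,low[2]=2,low[3]=?,low[4]=3,low[5]=0,low[6]=?); scc=(scc[0]=?,scc[1]=?,scc[2]=?,scc[3]=?,scc[4]=0,scc[5]=?,scc[6]=?)
step 2: low=(low[0]=0,low[1]=?,low[2]=2,low[3]=?,low[4]=3,low[5]=0,low[6]=?); scc=(scc[0]=?,scc[1]=?,scc[2]=1,scc[3]=?,scc[4]=0,scc[5]=?,scc[6]=?)
step 3: low=(low[0]=0,low[1]=?,low[2]=2,low[3]=?,low[4]=3,low[5]=0,low[6]=?); scc=(scc[0]=?,scc[1]=?,scc[2]=1,scc[3]=?,scc[4]=0,scc[5]=?,scc[6]=?)
step 4: low=(low[0]=0,low[1]=?,low[2]=2,low[3]=?,low[4]=3,low[5]=0,low[6]=?); scc=(scc[0]=2,scc[1]=?,scc[2]=1,scc[3]=?,scc[4]=0,scc[5]=2,scc[6]=?)
step 5: low=(low[0]=0,low[1]=4,low[2]=2,low[3]=6,low[4]=3,low[5]=0,low[6]=5); scc=(scc[0]=2,scc[1]=?,scc[2]=1,scc[3]=3,scc[4]=0,scc[5]=2,scc[6]=?)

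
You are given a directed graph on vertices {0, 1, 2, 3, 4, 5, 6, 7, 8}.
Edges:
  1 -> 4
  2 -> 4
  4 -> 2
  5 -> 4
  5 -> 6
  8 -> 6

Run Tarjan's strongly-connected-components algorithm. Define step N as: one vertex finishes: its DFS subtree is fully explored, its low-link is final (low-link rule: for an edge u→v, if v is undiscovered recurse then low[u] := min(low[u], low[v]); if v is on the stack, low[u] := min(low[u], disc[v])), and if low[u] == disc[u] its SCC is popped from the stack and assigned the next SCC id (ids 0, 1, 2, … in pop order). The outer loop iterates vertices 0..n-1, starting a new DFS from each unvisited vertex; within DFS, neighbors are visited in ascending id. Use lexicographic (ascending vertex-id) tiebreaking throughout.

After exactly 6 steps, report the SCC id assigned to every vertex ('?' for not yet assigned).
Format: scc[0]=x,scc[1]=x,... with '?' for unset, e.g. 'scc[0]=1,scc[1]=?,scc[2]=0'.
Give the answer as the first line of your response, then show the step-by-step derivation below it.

scc[0]=0,scc[1]=2,scc[2]=1,scc[3]=3,scc[4]=1,scc[5]=?,scc[6]=4,scc[7]=?,scc[8]=?

step 1: low=(low[0]=0,low[1]=?,low[2]=?,low[3]=?,low[4]=?,low[5]=?,low[6]=?,low[7]=?,low[8]=?); scc=(scc[0]=0,scc[1]=?,scc[2]=?,scc[3]=?,scc[4]=?,scc[5]=?,scc[6]=?,scc[7]=?,scc[8]=?)
step 2: low=(low[0]=0,low[1]=1,low[2]=2,low[3]=?,low[4]=2,low[5]=?,low[6]=?,low[7]=?,low[8]=?); scc=(scc[0]=0,scc[1]=?,scc[2]=?,scc[3]=?,scc[4]=?,scc[5]=?,scc[6]=?,scc[7]=?,scc[8]=?)
step 3: low=(low[0]=0,low[1]=1,low[2]=2,low[3]=?,low[4]=2,low[5]=?,low[6]=?,low[7]=?,low[8]=?); scc=(scc[0]=0,scc[1]=?,scc[2]=1,scc[3]=?,scc[4]=1,scc[5]=?,scc[6]=?,scc[7]=?,scc[8]=?)
step 4: low=(low[0]=0,low[1]=1,low[2]=2,low[3]=?,low[4]=2,low[5]=?,low[6]=?,low[7]=?,low[8]=?); scc=(scc[0]=0,scc[1]=2,scc[2]=1,scc[3]=?,scc[4]=1,scc[5]=?,scc[6]=?,scc[7]=?,scc[8]=?)
step 5: low=(low[0]=0,low[1]=1,low[2]=2,low[3]=4,low[4]=2,low[5]=?,low[6]=?,low[7]=?,low[8]=?); scc=(scc[0]=0,scc[1]=2,scc[2]=1,scc[3]=3,scc[4]=1,scc[5]=?,scc[6]=?,scc[7]=?,scc[8]=?)
step 6: low=(low[0]=0,low[1]=1,low[2]=2,low[3]=4,low[4]=2,low[5]=5,low[6]=6,low[7]=?,low[8]=?); scc=(scc[0]=0,scc[1]=2,scc[2]=1,scc[3]=3,scc[4]=1,scc[5]=?,scc[6]=4,scc[7]=?,scc[8]=?)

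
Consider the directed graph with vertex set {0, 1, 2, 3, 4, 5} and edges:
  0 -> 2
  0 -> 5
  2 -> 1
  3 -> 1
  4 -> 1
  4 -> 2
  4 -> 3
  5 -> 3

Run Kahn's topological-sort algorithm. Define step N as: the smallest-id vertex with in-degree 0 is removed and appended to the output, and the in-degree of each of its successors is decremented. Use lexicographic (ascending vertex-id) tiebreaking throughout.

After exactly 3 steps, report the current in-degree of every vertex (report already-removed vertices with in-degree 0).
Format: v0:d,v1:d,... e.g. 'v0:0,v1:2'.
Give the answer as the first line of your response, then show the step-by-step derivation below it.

v0:0,v1:1,v2:0,v3:1,v4:0,v5:0

step 1: output 0; order=[0]; indeg=(0,3,1,2,0,0)
step 2: output 4; order=[0,4]; indeg=(0,2,0,1,0,0)
step 3: output 2; order=[0,4,2]; indeg=(0,1,0,1,0,0)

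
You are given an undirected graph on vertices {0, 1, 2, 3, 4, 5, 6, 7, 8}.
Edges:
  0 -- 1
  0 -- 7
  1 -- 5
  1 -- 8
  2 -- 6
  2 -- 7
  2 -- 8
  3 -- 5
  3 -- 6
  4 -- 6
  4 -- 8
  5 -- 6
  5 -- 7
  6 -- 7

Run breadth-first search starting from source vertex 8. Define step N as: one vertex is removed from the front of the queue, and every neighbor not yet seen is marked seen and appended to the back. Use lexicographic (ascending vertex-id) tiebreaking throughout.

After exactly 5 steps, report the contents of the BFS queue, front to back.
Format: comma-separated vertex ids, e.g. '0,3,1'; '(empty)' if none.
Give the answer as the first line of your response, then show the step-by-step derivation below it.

5,6,7

step 1: dequeue 8; queue=[1,2,4]; order=8
step 2: dequeue 1; queue=[2,4,0,5]; order=8,1
step 3: dequeue 2; queue=[4,0,5,6,7]; order=8,1,2
step 4: dequeue 4; queue=[0,5,6,7]; order=8,1,2,4
step 5: dequeue 0; queue=[5,6,7]; order=8,1,2,4,0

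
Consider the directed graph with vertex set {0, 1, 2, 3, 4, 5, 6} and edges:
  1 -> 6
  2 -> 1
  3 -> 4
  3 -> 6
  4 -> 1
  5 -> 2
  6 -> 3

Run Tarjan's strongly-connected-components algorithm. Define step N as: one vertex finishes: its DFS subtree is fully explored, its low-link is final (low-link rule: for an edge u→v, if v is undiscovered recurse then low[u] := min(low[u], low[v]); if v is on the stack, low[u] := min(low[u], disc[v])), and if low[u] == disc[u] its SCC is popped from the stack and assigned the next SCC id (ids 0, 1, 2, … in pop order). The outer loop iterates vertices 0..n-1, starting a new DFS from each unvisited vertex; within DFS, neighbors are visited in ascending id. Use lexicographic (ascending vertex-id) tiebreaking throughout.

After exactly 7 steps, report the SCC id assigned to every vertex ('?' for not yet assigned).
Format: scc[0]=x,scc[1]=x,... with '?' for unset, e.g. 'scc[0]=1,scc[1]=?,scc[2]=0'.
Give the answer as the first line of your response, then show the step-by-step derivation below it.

scc[0]=0,scc[1]=1,scc[2]=2,scc[3]=1,scc[4]=1,scc[5]=3,scc[6]=1

step 1: low=(low[0]=0,low[1]=?,low[2]=?,low[3]=?,low[4]=?,low[5]=?,low[6]=?); scc=(scc[0]=0,scc[1]=?,scc[2]=?,scc[3]=?,scc[4]=?,scc[5]=?,scc[6]=?)
step 2: low=(low[0]=0,low[1]=1,low[2]=?,low[3]=3,low[4]=1,low[5]=?,low[6]=2); scc=(scc[0]=0,scc[1]=?,scc[2]=?,scc[3]=?,scc[4]=?,scc[5]=?,scc[6]=?)
step 3: low=(low[0]=0,low[1]=1,low[2]=?,low[3]=1,low[4]=1,low[5]=?,low[6]=2); scc=(scc[0]=0,scc[1]=?,scc[2]=?,scc[3]=?,scc[4]=?,scc[5]=?,scc[6]=?)
step 4: low=(low[0]=0,low[1]=1,low[2]=?,low[3]=1,low[4]=1,low[5]=?,low[6]=1); scc=(scc[0]=0,scc[1]=?,scc[2]=?,scc[3]=?,scc[4]=?,scc[5]=?,scc[6]=?)
step 5: low=(low[0]=0,low[1]=1,low[2]=?,low[3]=1,low[4]=1,low[5]=?,low[6]=1); scc=(scc[0]=0,scc[1]=1,scc[2]=?,scc[3]=1,scc[4]=1,scc[5]=?,scc[6]=1)
step 6: low=(low[0]=0,low[1]=1,low[2]=5,low[3]=1,low[4]=1,low[5]=?,low[6]=1); scc=(scc[0]=0,scc[1]=1,scc[2]=2,scc[3]=1,scc[4]=1,scc[5]=?,scc[6]=1)
step 7: low=(low[0]=0,low[1]=1,low[2]=5,low[3]=1,low[4]=1,low[5]=6,low[6]=1); scc=(scc[0]=0,scc[1]=1,scc[2]=2,scc[3]=1,scc[4]=1,scc[5]=3,scc[6]=1)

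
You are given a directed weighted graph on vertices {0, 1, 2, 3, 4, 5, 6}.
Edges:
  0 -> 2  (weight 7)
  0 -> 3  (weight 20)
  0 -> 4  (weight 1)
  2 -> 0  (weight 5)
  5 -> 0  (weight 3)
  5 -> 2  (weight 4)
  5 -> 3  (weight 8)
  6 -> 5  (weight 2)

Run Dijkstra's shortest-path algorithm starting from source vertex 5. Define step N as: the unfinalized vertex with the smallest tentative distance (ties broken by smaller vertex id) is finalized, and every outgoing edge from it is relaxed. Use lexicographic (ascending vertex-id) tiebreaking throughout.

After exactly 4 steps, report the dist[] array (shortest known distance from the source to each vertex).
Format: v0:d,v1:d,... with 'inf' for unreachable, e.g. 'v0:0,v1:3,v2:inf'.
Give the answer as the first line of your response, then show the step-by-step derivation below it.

v0:3,v1:inf,v2:4,v3:8,v4:4,v5:0,v6:inf

step 1: dist = v0:3,v1:inf,v2:4,v3:8,v4:inf,v5:0,v6:inf
step 2: dist = v0:3,v1:inf,v2:4,v3:8,v4:4,v5:0,v6:inf
step 3: dist = v0:3,v1:inf,v2:4,v3:8,v4:4,v5:0,v6:inf
step 4: dist = v0:3,v1:inf,v2:4,v3:8,v4:4,v5:0,v6:inf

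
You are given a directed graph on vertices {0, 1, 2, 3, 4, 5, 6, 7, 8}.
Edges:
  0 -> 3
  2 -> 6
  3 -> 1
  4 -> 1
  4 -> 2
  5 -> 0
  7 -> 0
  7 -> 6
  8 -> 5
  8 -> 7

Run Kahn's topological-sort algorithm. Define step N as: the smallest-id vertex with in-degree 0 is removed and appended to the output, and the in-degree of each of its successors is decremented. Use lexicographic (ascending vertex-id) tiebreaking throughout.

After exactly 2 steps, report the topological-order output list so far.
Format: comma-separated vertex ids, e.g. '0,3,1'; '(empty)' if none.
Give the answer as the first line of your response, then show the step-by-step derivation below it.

4,2

step 1: output 4; order=[4]; indeg=(2,1,0,1,0,1,2,1,0)
step 2: output 2; order=[4,2]; indeg=(2,1,0,1,0,1,1,1,0)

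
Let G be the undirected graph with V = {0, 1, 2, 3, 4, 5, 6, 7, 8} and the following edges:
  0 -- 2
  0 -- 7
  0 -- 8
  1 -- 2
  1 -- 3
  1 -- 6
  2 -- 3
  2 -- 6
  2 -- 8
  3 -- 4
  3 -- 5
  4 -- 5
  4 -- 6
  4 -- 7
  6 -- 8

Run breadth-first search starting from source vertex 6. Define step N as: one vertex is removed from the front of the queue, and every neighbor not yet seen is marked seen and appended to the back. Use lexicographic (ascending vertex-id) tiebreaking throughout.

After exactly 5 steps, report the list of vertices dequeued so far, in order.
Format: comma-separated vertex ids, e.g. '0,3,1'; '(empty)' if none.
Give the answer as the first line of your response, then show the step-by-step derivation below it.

6,1,2,4,8

step 1: dequeue 6; queue=[1,2,4,8]; order=6
step 2: dequeue 1; queue=[2,4,8,3]; order=6,1
step 3: dequeue 2; queue=[4,8,3,0]; order=6,1,2
step 4: dequeue 4; queue=[8,3,0,5,7]; order=6,1,2,4
step 5: dequeue 8; queue=[3,0,5,7]; order=6,1,2,4,8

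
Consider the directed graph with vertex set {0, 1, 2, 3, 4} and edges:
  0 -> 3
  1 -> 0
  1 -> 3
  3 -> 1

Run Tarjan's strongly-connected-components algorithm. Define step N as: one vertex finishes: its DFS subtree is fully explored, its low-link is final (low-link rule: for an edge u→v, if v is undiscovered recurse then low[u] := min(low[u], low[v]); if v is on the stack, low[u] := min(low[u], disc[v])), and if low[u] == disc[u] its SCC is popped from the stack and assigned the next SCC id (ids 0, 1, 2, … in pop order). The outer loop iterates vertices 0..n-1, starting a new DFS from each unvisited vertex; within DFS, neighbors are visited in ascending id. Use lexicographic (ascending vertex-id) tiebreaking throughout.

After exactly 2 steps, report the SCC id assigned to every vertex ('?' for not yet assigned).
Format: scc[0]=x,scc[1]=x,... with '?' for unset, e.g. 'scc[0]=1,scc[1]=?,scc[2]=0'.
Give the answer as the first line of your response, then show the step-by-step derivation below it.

scc[0]=?,scc[1]=?,scc[2]=?,scc[3]=?,scc[4]=?

step 1: low=(low[0]=0,low[1]=0,low[2]=?,low[3]=1,low[4]=?); scc=(scc[0]=?,scc[1]=?,scc[2]=?,scc[3]=?,scc[4]=?)
step 2: low=(low[0]=0,low[1]=0,low[2]=?,low[3]=0,low[4]=?); scc=(scc[0]=?,scc[1]=?,scc[2]=?,scc[3]=?,scc[4]=?)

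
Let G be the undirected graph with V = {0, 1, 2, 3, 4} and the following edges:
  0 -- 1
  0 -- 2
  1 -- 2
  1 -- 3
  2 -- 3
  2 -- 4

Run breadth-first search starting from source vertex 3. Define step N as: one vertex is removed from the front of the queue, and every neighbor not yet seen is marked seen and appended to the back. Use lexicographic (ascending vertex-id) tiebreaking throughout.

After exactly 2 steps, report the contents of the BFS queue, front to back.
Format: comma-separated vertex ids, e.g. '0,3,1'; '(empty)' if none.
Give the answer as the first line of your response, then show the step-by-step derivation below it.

2,0

step 1: dequeue 3; queue=[1,2]; order=3
step 2: dequeue 1; queue=[2,0]; order=3,1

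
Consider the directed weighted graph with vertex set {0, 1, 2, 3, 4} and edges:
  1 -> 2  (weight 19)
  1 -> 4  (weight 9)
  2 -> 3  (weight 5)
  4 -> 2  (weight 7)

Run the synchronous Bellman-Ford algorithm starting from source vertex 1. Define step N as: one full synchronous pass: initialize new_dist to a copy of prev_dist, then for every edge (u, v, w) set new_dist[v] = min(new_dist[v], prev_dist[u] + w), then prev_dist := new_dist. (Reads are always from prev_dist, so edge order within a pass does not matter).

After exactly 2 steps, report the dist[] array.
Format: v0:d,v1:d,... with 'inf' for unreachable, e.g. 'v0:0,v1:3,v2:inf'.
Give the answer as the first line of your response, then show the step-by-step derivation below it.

v0:inf,v1:0,v2:16,v3:24,v4:9

step 1: dist = v0:inf,v1:0,v2:19,v3:inf,v4:9
step 2: dist = v0:inf,v1:0,v2:16,v3:24,v4:9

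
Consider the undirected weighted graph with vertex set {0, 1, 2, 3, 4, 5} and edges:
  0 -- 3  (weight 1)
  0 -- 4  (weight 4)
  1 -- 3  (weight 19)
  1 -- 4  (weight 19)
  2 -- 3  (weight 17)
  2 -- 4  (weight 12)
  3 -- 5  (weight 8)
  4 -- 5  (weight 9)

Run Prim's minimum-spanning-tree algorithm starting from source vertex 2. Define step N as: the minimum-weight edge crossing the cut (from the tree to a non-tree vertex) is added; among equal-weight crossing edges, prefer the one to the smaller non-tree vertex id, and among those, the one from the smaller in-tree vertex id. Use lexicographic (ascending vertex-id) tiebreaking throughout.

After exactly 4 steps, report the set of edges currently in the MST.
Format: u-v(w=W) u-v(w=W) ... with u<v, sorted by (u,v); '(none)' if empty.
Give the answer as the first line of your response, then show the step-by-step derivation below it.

0-3(w=1) 0-4(w=4) 2-4(w=12) 3-5(w=8)

step 1: add edge 2-4 (w=12); MST = {2-4(w=12)}
step 2: add edge 0-4 (w=4); MST = {0-4(w=4) 2-4(w=12)}
step 3: add edge 0-3 (w=1); MST = {0-3(w=1) 0-4(w=4) 2-4(w=12)}
step 4: add edge 3-5 (w=8); MST = {0-3(w=1) 0-4(w=4) 2-4(w=12) 3-5(w=8)}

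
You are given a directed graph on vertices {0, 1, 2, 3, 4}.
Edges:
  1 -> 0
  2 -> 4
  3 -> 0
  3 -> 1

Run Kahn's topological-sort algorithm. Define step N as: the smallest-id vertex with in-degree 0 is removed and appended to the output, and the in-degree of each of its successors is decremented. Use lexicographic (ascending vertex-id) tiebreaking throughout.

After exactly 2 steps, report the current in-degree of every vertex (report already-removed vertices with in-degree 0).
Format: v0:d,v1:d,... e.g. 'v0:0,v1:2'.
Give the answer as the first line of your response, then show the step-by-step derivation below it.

v0:1,v1:0,v2:0,v3:0,v4:0

step 1: output 2; order=[2]; indeg=(2,1,0,0,0)
step 2: output 3; order=[2,3]; indeg=(1,0,0,0,0)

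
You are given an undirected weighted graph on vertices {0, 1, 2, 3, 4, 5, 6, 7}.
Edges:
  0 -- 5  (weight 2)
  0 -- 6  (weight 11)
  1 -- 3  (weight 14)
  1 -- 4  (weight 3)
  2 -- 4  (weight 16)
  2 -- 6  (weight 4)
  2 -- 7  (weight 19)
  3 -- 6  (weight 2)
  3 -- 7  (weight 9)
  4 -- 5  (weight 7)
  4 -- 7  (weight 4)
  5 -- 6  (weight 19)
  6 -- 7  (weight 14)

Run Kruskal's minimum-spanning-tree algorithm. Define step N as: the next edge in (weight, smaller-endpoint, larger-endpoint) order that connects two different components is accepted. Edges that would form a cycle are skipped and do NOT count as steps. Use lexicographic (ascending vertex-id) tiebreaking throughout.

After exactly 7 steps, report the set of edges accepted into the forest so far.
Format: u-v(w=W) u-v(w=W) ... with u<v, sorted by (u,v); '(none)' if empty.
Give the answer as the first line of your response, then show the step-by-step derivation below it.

0-5(w=2) 1-4(w=3) 2-6(w=4) 3-6(w=2) 3-7(w=9) 4-5(w=7) 4-7(w=4)

step 1: add edge 0-5 (w=2); MST = {0-5(w=2)}
step 2: add edge 3-6 (w=2); MST = {0-5(w=2) 3-6(w=2)}
step 3: add edge 1-4 (w=3); MST = {0-5(w=2) 1-4(w=3) 3-6(w=2)}
step 4: add edge 2-6 (w=4); MST = {0-5(w=2) 1-4(w=3) 2-6(w=4) 3-6(w=2)}
step 5: add edge 4-7 (w=4); MST = {0-5(w=2) 1-4(w=3) 2-6(w=4) 3-6(w=2) 4-7(w=4)}
step 6: add edge 4-5 (w=7); MST = {0-5(w=2) 1-4(w=3) 2-6(w=4) 3-6(w=2) 4-5(w=7) 4-7(w=4)}
step 7: add edge 3-7 (w=9); MST = {0-5(w=2) 1-4(w=3) 2-6(w=4) 3-6(w=2) 3-7(w=9) 4-5(w=7) 4-7(w=4)}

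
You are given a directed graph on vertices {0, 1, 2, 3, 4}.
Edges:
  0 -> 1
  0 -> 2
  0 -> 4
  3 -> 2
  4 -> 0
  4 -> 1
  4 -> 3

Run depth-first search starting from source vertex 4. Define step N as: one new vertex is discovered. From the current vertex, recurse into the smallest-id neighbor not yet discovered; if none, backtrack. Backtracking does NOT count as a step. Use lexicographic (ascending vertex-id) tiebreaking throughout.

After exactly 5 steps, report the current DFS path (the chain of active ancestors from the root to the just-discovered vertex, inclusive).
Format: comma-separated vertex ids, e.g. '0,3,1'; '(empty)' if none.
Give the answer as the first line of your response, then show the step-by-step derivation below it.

4,3

step 1: discover 4; path=4; order=4
step 2: discover 0; path=4>0; order=4,0
step 3: discover 1; path=4>0>1; order=4,0,1
step 4: discover 2; path=4>0>2; order=4,0,1,2
step 5: discover 3; path=4>3; order=4,0,1,2,3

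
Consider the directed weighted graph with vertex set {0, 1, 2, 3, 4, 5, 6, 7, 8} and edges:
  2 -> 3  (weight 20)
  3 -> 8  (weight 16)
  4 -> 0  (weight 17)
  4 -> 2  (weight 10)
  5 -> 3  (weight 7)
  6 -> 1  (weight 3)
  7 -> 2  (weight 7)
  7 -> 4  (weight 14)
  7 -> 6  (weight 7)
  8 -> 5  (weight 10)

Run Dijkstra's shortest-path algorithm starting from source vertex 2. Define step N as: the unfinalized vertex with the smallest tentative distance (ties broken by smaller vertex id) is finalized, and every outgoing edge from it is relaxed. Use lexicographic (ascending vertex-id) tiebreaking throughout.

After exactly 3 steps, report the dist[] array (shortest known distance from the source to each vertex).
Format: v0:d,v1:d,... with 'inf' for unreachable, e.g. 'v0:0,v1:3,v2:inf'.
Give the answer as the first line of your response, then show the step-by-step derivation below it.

v0:inf,v1:inf,v2:0,v3:20,v4:inf,v5:46,v6:inf,v7:inf,v8:36

step 1: dist = v0:inf,v1:inf,v2:0,v3:20,v4:inf,v5:inf,v6:inf,v7:inf,v8:inf
step 2: dist = v0:inf,v1:inf,v2:0,v3:20,v4:inf,v5:inf,v6:inf,v7:inf,v8:36
step 3: dist = v0:inf,v1:inf,v2:0,v3:20,v4:inf,v5:46,v6:inf,v7:inf,v8:36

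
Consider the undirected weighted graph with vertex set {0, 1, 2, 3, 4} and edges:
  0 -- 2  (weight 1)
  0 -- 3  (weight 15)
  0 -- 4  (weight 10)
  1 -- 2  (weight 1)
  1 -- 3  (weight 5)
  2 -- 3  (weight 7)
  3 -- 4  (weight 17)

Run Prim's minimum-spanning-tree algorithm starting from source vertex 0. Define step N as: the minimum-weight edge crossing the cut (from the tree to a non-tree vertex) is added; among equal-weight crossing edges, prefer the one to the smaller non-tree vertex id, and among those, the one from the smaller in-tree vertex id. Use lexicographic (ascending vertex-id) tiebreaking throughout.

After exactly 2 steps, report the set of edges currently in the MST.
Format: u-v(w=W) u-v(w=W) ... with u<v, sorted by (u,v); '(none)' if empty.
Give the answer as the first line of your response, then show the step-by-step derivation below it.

0-2(w=1) 1-2(w=1)

step 1: add edge 0-2 (w=1); MST = {0-2(w=1)}
step 2: add edge 1-2 (w=1); MST = {0-2(w=1) 1-2(w=1)}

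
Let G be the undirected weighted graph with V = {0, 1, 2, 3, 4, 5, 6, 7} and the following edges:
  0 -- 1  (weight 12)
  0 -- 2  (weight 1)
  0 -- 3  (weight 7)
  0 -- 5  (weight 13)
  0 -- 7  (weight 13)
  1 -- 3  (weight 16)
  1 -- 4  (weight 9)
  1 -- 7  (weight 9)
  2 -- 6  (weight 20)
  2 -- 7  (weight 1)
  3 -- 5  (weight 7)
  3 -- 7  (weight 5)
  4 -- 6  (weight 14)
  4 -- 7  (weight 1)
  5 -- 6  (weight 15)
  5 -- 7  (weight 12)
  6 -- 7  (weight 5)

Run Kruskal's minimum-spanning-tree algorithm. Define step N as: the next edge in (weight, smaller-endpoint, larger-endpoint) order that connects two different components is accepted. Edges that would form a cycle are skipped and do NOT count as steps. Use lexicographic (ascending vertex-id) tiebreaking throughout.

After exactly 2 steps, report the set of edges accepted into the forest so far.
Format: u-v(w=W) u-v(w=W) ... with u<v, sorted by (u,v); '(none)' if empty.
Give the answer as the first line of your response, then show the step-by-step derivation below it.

0-2(w=1) 2-7(w=1)

step 1: add edge 0-2 (w=1); MST = {0-2(w=1)}
step 2: add edge 2-7 (w=1); MST = {0-2(w=1) 2-7(w=1)}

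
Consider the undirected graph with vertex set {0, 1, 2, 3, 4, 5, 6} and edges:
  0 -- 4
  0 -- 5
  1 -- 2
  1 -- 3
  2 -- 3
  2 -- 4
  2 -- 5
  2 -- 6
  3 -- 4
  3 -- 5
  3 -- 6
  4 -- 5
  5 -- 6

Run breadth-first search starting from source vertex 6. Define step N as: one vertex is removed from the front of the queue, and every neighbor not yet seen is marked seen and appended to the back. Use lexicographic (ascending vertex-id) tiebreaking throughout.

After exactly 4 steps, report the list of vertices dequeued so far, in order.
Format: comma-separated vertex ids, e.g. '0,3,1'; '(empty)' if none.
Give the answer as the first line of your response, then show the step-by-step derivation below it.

6,2,3,5

step 1: dequeue 6; queue=[2,3,5]; order=6
step 2: dequeue 2; queue=[3,5,1,4]; order=6,2
step 3: dequeue 3; queue=[5,1,4]; order=6,2,3
step 4: dequeue 5; queue=[1,4,0]; order=6,2,3,5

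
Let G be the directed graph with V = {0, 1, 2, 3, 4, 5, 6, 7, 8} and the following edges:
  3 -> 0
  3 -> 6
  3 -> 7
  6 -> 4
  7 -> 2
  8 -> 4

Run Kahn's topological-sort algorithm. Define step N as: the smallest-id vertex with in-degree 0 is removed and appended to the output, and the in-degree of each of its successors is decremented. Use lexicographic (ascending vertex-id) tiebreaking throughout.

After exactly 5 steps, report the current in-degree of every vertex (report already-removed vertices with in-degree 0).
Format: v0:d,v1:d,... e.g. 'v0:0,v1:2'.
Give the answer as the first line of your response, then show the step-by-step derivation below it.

v0:0,v1:0,v2:1,v3:0,v4:1,v5:0,v6:0,v7:0,v8:0

step 1: output 1; order=[1]; indeg=(1,0,1,0,2,0,1,1,0)
step 2: output 3; order=[1,3]; indeg=(0,0,1,0,2,0,0,0,0)
step 3: output 0; order=[1,3,0]; indeg=(0,0,1,0,2,0,0,0,0)
step 4: output 5; order=[1,3,0,5]; indeg=(0,0,1,0,2,0,0,0,0)
step 5: output 6; order=[1,3,0,5,6]; indeg=(0,0,1,0,1,0,0,0,0)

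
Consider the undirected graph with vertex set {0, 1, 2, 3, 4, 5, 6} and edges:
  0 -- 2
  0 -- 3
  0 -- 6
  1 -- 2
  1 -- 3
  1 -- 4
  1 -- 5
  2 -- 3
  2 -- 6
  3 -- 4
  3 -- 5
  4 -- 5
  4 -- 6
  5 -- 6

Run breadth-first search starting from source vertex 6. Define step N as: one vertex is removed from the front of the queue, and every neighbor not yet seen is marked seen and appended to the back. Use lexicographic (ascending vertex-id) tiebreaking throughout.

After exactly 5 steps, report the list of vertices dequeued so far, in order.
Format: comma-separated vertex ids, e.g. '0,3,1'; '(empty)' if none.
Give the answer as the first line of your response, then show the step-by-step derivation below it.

6,0,2,4,5

step 1: dequeue 6; queue=[0,2,4,5]; order=6
step 2: dequeue 0; queue=[2,4,5,3]; order=6,0
step 3: dequeue 2; queue=[4,5,3,1]; order=6,0,2
step 4: dequeue 4; queue=[5,3,1]; order=6,0,2,4
step 5: dequeue 5; queue=[3,1]; order=6,0,2,4,5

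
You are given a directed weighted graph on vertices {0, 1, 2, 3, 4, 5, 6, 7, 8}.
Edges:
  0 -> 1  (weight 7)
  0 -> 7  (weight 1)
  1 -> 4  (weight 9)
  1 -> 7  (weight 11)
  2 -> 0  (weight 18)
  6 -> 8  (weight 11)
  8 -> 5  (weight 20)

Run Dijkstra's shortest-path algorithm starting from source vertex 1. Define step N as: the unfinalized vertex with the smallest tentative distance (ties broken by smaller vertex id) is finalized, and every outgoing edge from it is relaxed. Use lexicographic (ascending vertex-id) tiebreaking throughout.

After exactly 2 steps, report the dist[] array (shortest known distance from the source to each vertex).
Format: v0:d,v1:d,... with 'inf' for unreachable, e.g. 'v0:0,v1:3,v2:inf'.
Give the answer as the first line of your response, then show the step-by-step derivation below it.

v0:inf,v1:0,v2:inf,v3:inf,v4:9,v5:inf,v6:inf,v7:11,v8:inf

step 1: dist = v0:inf,v1:0,v2:inf,v3:inf,v4:9,v5:inf,v6:inf,v7:11,v8:inf
step 2: dist = v0:inf,v1:0,v2:inf,v3:inf,v4:9,v5:inf,v6:inf,v7:11,v8:inf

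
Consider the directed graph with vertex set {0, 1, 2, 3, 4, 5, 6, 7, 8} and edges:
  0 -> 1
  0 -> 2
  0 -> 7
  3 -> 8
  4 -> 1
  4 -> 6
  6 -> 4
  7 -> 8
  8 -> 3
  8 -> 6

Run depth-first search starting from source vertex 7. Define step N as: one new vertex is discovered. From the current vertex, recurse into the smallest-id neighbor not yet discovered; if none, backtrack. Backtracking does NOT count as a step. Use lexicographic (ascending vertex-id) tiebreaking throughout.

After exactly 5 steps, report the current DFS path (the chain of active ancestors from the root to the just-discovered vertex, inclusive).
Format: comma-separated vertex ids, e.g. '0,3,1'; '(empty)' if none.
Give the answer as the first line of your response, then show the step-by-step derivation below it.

7,8,6,4

step 1: discover 7; path=7; order=7
step 2: discover 8; path=7>8; order=7,8
step 3: discover 3; path=7>8>3; order=7,8,3
step 4: discover 6; path=7>8>6; order=7,8,3,6
step 5: discover 4; path=7>8>6>4; order=7,8,3,6,4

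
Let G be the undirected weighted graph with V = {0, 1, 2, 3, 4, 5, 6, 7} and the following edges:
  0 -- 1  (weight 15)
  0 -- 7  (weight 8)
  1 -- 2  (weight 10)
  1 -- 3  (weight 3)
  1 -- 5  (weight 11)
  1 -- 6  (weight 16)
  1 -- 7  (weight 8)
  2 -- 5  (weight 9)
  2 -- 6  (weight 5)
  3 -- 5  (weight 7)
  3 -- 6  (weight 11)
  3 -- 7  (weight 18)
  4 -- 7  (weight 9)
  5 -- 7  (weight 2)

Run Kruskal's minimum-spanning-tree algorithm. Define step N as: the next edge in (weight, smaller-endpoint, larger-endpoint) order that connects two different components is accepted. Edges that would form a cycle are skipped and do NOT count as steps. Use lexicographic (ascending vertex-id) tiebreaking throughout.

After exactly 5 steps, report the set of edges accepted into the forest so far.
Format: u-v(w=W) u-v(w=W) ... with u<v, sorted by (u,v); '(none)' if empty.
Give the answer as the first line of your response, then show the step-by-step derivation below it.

0-7(w=8) 1-3(w=3) 2-6(w=5) 3-5(w=7) 5-7(w=2)

step 1: add edge 5-7 (w=2); MST = {5-7(w=2)}
step 2: add edge 1-3 (w=3); MST = {1-3(w=3) 5-7(w=2)}
step 3: add edge 2-6 (w=5); MST = {1-3(w=3) 2-6(w=5) 5-7(w=2)}
step 4: add edge 3-5 (w=7); MST = {1-3(w=3) 2-6(w=5) 3-5(w=7) 5-7(w=2)}
step 5: add edge 0-7 (w=8); MST = {0-7(w=8) 1-3(w=3) 2-6(w=5) 3-5(w=7) 5-7(w=2)}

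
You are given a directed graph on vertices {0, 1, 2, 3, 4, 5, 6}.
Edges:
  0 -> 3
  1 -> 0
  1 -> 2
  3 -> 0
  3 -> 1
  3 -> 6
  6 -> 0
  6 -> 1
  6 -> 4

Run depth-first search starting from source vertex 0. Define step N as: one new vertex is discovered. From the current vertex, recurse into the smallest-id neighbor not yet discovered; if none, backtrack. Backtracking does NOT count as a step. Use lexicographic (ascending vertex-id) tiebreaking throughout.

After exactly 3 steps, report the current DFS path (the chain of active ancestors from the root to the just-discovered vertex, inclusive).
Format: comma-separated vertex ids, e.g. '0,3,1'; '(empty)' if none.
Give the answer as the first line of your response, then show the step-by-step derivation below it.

0,3,1

step 1: discover 0; path=0; order=0
step 2: discover 3; path=0>3; order=0,3
step 3: discover 1; path=0>3>1; order=0,3,1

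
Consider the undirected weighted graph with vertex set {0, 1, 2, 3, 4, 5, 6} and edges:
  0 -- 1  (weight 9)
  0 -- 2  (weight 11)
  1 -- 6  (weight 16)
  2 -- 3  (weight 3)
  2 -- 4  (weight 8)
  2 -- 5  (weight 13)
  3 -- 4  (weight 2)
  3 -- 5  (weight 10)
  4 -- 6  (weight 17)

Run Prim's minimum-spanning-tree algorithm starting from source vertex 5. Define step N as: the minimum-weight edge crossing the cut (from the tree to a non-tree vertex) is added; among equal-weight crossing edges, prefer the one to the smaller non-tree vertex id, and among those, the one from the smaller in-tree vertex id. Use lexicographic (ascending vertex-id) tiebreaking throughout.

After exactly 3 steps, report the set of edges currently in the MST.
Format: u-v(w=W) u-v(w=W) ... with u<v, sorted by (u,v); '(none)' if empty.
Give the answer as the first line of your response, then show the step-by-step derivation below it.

2-3(w=3) 3-4(w=2) 3-5(w=10)

step 1: add edge 3-5 (w=10); MST = {3-5(w=10)}
step 2: add edge 3-4 (w=2); MST = {3-4(w=2) 3-5(w=10)}
step 3: add edge 2-3 (w=3); MST = {2-3(w=3) 3-4(w=2) 3-5(w=10)}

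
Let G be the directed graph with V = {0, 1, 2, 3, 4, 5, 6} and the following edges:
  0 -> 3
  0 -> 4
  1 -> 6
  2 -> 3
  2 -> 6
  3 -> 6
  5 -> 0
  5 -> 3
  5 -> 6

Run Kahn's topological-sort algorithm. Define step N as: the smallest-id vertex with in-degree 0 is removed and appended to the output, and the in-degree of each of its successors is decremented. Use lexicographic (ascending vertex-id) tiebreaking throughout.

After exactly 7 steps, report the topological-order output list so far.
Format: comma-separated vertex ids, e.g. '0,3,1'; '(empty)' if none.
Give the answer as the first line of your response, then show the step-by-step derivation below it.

1,2,5,0,3,4,6

step 1: output 1; order=[1]; indeg=(1,0,0,3,1,0,3)
step 2: output 2; order=[1,2]; indeg=(1,0,0,2,1,0,2)
step 3: output 5; order=[1,2,5]; indeg=(0,0,0,1,1,0,1)
step 4: output 0; order=[1,2,5,0]; indeg=(0,0,0,0,0,0,1)
step 5: output 3; order=[1,2,5,0,3]; indeg=(0,0,0,0,0,0,0)
step 6: output 4; order=[1,2,5,0,3,4]; indeg=(0,0,0,0,0,0,0)
step 7: output 6; order=[1,2,5,0,3,4,6]; indeg=(0,0,0,0,0,0,0)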